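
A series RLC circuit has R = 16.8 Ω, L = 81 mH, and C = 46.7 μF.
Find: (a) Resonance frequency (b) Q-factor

Step 1 — Resonance condition Im(Z)=0 gives ω₀ = 1/√(LC).
Step 2 — ω₀ = 1/√(0.081·4.67e-05) = 514.2 rad/s.
Step 3 — f₀ = ω₀/(2π) = 81.83 Hz.
Step 4 — Series Q: Q = ω₀L/R = 514.2·0.081/16.8 = 2.479.

(a) f₀ = 81.83 Hz  (b) Q = 2.479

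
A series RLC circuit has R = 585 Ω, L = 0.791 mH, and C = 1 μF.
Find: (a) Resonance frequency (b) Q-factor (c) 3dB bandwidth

Step 1 — Resonance: ω₀ = 1/√(LC) = 1/√(0.000791·1e-06) = 3.556e+04 rad/s.
Step 2 — f₀ = ω₀/(2π) = 5659 Hz.
Step 3 — Series Q: Q = ω₀L/R = 3.556e+04·0.000791/585 = 0.04808.
Step 4 — Bandwidth: Δω = ω₀/Q = 7.396e+05 rad/s; BW = Δω/(2π) = 1.177e+05 Hz.

(a) f₀ = 5659 Hz  (b) Q = 0.04808  (c) BW = 1.177e+05 Hz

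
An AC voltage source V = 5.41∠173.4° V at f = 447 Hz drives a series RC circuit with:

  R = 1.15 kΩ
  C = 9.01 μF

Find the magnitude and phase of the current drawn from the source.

Step 1 — Angular frequency: ω = 2π·f = 2π·447 = 2809 rad/s.
Step 2 — Component impedances:
  R: Z = R = 1150 Ω
  C: Z = 1/(jωC) = -j/(ω·C) = 0 - j39.52 Ω
Step 3 — Series combination: Z_total = R + C = 1150 - j39.52 Ω = 1151∠-2.0° Ω.
Step 4 — Source phasor: V = 5.41∠173.4° V = -5.374 + j0.6218 V.
Step 5 — Ohm's law: I = V / Z_total = (-5.374 + j0.6218) / (1150 - j39.52) = -0.004686 + j0.0003797 A.
Step 6 — Convert to polar: |I| = 0.004702 A, ∠I = 175.4°.

I = 0.004702∠175.4° A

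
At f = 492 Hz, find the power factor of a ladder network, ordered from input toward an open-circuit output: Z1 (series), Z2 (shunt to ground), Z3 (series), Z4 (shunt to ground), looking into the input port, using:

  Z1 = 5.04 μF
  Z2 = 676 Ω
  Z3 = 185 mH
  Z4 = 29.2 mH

Step 1 — Angular frequency: ω = 2π·f = 2π·492 = 3091 rad/s.
Step 2 — Component impedances:
  Z1: Z = 1/(jωC) = -j/(ω·C) = 0 - j64.18 Ω
  Z2: Z = R = 676 Ω
  Z3: Z = jωL = j·3091·0.185 = 0 + j571.9 Ω
  Z4: Z = jωL = j·3091·0.0292 = 0 + j90.27 Ω
Step 3 — Ladder network (open output): work backward from the far end, alternating series and parallel combinations. Z_in = 331 + j273.7 Ω = 429.5∠39.6° Ω.
Step 4 — Power factor: PF = cos(φ) = Re(Z)/|Z| = 331.01/429.54 = 0.7706.
Step 5 — Type: Im(Z) = 273.7 ⇒ lagging (phase φ = 39.6°).

PF = 0.7706 (lagging, φ = 39.6°)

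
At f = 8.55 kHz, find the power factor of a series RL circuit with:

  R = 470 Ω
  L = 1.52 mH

Step 1 — Angular frequency: ω = 2π·f = 2π·8550 = 5.372e+04 rad/s.
Step 2 — Component impedances:
  R: Z = R = 470 Ω
  L: Z = jωL = j·5.372e+04·0.00152 = 0 + j81.66 Ω
Step 3 — Series combination: Z_total = R + L = 470 + j81.66 Ω = 477∠9.9° Ω.
Step 4 — Power factor: PF = cos(φ) = Re(Z)/|Z| = 470/477.04 = 0.9852.
Step 5 — Type: Im(Z) = 81.66 ⇒ lagging (phase φ = 9.9°).

PF = 0.9852 (lagging, φ = 9.9°)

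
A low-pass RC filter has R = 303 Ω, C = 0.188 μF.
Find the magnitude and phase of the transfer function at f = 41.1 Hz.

Step 1 — Angular frequency: ω = 2π·41.1 = 258.2 rad/s.
Step 2 — Transfer function: H(jω) = 1/(1 + jωRC).
Step 3 — Denominator: 1 + jωRC = 1 + j·258.2·303·1.88e-07 = 1 + j0.01471.
Step 4 — H = 0.9998 - j0.01471.
Step 5 — Magnitude: |H| = 0.9999 (-0.0 dB); phase: φ = -0.8°.

|H| = 0.9999 (-0.0 dB), φ = -0.8°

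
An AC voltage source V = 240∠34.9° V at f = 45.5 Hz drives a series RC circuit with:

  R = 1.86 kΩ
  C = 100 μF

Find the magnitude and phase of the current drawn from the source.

Step 1 — Angular frequency: ω = 2π·f = 2π·45.5 = 285.9 rad/s.
Step 2 — Component impedances:
  R: Z = R = 1860 Ω
  C: Z = 1/(jωC) = -j/(ω·C) = 0 - j34.98 Ω
Step 3 — Series combination: Z_total = R + C = 1860 - j34.98 Ω = 1860∠-1.1° Ω.
Step 4 — Source phasor: V = 240∠34.9° V = 196.8 + j137.3 V.
Step 5 — Ohm's law: I = V / Z_total = (196.8 + j137.3) / (1860 - j34.98) = 0.1044 + j0.07579 A.
Step 6 — Convert to polar: |I| = 0.129 A, ∠I = 36.0°.

I = 0.129∠36.0° A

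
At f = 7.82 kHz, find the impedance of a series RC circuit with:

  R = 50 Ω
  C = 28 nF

Step 1 — Angular frequency: ω = 2π·f = 2π·7820 = 4.913e+04 rad/s.
Step 2 — Component impedances:
  R: Z = R = 50 Ω
  C: Z = 1/(jωC) = -j/(ω·C) = 0 - j726.9 Ω
Step 3 — Series combination: Z_total = R + C = 50 - j726.9 Ω = 728.6∠-86.1° Ω.

Z = 50 - j726.9 Ω = 728.6∠-86.1° Ω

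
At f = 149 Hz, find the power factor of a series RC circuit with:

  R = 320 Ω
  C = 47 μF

Step 1 — Angular frequency: ω = 2π·f = 2π·149 = 936.2 rad/s.
Step 2 — Component impedances:
  R: Z = R = 320 Ω
  C: Z = 1/(jωC) = -j/(ω·C) = 0 - j22.73 Ω
Step 3 — Series combination: Z_total = R + C = 320 - j22.73 Ω = 320.8∠-4.1° Ω.
Step 4 — Power factor: PF = cos(φ) = Re(Z)/|Z| = 320/320.8 = 0.9975.
Step 5 — Type: Im(Z) = -22.73 ⇒ leading (phase φ = -4.1°).

PF = 0.9975 (leading, φ = -4.1°)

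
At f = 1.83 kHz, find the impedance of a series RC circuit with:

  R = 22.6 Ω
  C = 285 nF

Step 1 — Angular frequency: ω = 2π·f = 2π·1830 = 1.15e+04 rad/s.
Step 2 — Component impedances:
  R: Z = R = 22.6 Ω
  C: Z = 1/(jωC) = -j/(ω·C) = 0 - j305.2 Ω
Step 3 — Series combination: Z_total = R + C = 22.6 - j305.2 Ω = 306∠-85.8° Ω.

Z = 22.6 - j305.2 Ω = 306∠-85.8° Ω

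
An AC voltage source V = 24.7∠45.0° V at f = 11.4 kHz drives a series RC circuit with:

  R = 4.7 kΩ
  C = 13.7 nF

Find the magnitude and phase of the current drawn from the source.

Step 1 — Angular frequency: ω = 2π·f = 2π·1.14e+04 = 7.163e+04 rad/s.
Step 2 — Component impedances:
  R: Z = R = 4700 Ω
  C: Z = 1/(jωC) = -j/(ω·C) = 0 - j1019 Ω
Step 3 — Series combination: Z_total = R + C = 4700 - j1019 Ω = 4809∠-12.2° Ω.
Step 4 — Source phasor: V = 24.7∠45.0° V = 17.47 + j17.47 V.
Step 5 — Ohm's law: I = V / Z_total = (17.47 + j17.47) / (4700 - j1019) = 0.00278 + j0.004319 A.
Step 6 — Convert to polar: |I| = 0.005136 A, ∠I = 57.2°.

I = 0.005136∠57.2° A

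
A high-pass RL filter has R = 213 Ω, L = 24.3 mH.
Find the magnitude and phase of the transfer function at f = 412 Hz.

Step 1 — Angular frequency: ω = 2π·412 = 2589 rad/s.
Step 2 — Transfer function: H(jω) = jωL/(R + jωL).
Step 3 — Numerator jωL = j·62.9; denominator R + jωL = 213 + j62.9.
Step 4 — H = 0.08022 + j0.2716.
Step 5 — Magnitude: |H| = 0.2832 (-11.0 dB); phase: φ = 73.5°.

|H| = 0.2832 (-11.0 dB), φ = 73.5°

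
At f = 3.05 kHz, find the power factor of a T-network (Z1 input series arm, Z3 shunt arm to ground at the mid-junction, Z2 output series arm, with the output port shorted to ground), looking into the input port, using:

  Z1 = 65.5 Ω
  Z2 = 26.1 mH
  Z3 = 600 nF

Step 1 — Angular frequency: ω = 2π·f = 2π·3050 = 1.916e+04 rad/s.
Step 2 — Component impedances:
  Z1: Z = R = 65.5 Ω
  Z2: Z = jωL = j·1.916e+04·0.0261 = 0 + j500.2 Ω
  Z3: Z = 1/(jωC) = -j/(ω·C) = 0 - j86.97 Ω
Step 3 — With the output port shorted to ground, the output series arm Z2 runs from the junction to ground; the shunt arm Z3 also runs from the junction to ground. They appear in parallel: Z3 || Z2 = 0 - j105.3 Ω.
Step 4 — Series with input arm Z1: Z_in = Z1 + (Z3 || Z2) = 65.5 - j105.3 Ω = 124∠-58.1° Ω.
Step 5 — Power factor: PF = cos(φ) = Re(Z)/|Z| = 65.5/123.99 = 0.5283.
Step 6 — Type: Im(Z) = -105.3 ⇒ leading (phase φ = -58.1°).

PF = 0.5283 (leading, φ = -58.1°)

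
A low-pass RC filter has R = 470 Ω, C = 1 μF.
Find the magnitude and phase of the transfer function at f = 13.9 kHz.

Step 1 — Angular frequency: ω = 2π·1.39e+04 = 8.734e+04 rad/s.
Step 2 — Transfer function: H(jω) = 1/(1 + jωRC).
Step 3 — Denominator: 1 + jωRC = 1 + j·8.734e+04·470·1e-06 = 1 + j41.05.
Step 4 — H = 0.0005931 - j0.02435.
Step 5 — Magnitude: |H| = 0.02435 (-32.3 dB); phase: φ = -88.6°.

|H| = 0.02435 (-32.3 dB), φ = -88.6°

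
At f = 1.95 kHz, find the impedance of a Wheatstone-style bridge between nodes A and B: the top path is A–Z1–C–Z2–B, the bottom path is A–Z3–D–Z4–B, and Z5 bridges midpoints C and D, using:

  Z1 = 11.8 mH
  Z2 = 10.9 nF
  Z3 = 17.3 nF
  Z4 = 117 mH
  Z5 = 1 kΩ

Step 1 — Angular frequency: ω = 2π·f = 2π·1950 = 1.225e+04 rad/s.
Step 2 — Component impedances:
  Z1: Z = jωL = j·1.225e+04·0.0118 = 0 + j144.6 Ω
  Z2: Z = 1/(jωC) = -j/(ω·C) = 0 - j7488 Ω
  Z3: Z = 1/(jωC) = -j/(ω·C) = 0 - j4718 Ω
  Z4: Z = jωL = j·1.225e+04·0.117 = 0 + j1434 Ω
  Z5: Z = R = 1000 Ω
Step 3 — Bridge requires nodal analysis (the Z5 bridge couples midpoints C and D, so the two paths cannot be reduced to a simple series/parallel combination). Setting node B to ground and injecting 1 A at node A, the 3-node admittance system at A, C, D solves to V_A = Z_AB = 1402 + j1384 Ω = 1970∠44.6° Ω.

Z = 1402 + j1384 Ω = 1970∠44.6° Ω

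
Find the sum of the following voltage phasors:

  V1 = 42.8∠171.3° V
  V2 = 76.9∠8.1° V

Step 1 — Convert each phasor to rectangular form:
  V1 = 42.8·(cos(171.3°) + j·sin(171.3°)) = -42.31 + j6.474 V
  V2 = 76.9·(cos(8.1°) + j·sin(8.1°)) = 76.13 + j10.84 V
Step 2 — Sum components: V_total = 33.83 + j17.31 V.
Step 3 — Convert to polar: |V_total| = 38 V, ∠V_total = 27.1°.

V_total = 38∠27.1° V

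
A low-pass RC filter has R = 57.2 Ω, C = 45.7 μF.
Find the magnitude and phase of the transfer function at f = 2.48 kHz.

Step 1 — Angular frequency: ω = 2π·2480 = 1.558e+04 rad/s.
Step 2 — Transfer function: H(jω) = 1/(1 + jωRC).
Step 3 — Denominator: 1 + jωRC = 1 + j·1.558e+04·57.2·4.57e-05 = 1 + j40.73.
Step 4 — H = 0.0006024 - j0.02454.
Step 5 — Magnitude: |H| = 0.02454 (-32.2 dB); phase: φ = -88.6°.

|H| = 0.02454 (-32.2 dB), φ = -88.6°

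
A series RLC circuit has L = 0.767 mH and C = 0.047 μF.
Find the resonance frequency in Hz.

Step 1 — Resonance condition Im(Z)=0 gives ω₀ = 1/√(LC).
Step 2 — ω₀ = 1/√(0.000767·4.7e-08) = 1.666e+05 rad/s.
Step 3 — f₀ = ω₀/(2π) = 2.651e+04 Hz.

f₀ = 2.651e+04 Hz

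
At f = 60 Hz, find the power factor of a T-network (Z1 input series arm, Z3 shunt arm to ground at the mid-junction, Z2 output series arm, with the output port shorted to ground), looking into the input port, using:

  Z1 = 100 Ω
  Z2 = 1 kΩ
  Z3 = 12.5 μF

Step 1 — Angular frequency: ω = 2π·f = 2π·60 = 377 rad/s.
Step 2 — Component impedances:
  Z1: Z = R = 100 Ω
  Z2: Z = R = 1000 Ω
  Z3: Z = 1/(jωC) = -j/(ω·C) = 0 - j212.2 Ω
Step 3 — With the output port shorted to ground, the output series arm Z2 runs from the junction to ground; the shunt arm Z3 also runs from the junction to ground. They appear in parallel: Z3 || Z2 = 43.09 - j203.1 Ω.
Step 4 — Series with input arm Z1: Z_in = Z1 + (Z3 || Z2) = 143.1 - j203.1 Ω = 248.4∠-54.8° Ω.
Step 5 — Power factor: PF = cos(φ) = Re(Z)/|Z| = 143.09/248.41 = 0.576.
Step 6 — Type: Im(Z) = -203.1 ⇒ leading (phase φ = -54.8°).

PF = 0.576 (leading, φ = -54.8°)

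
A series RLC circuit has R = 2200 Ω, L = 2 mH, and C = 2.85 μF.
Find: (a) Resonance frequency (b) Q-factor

Step 1 — Resonance condition Im(Z)=0 gives ω₀ = 1/√(LC).
Step 2 — ω₀ = 1/√(0.002·2.85e-06) = 1.325e+04 rad/s.
Step 3 — f₀ = ω₀/(2π) = 2108 Hz.
Step 4 — Series Q: Q = ω₀L/R = 1.325e+04·0.002/2200 = 0.01204.

(a) f₀ = 2108 Hz  (b) Q = 0.01204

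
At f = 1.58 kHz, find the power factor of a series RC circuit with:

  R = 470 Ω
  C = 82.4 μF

Step 1 — Angular frequency: ω = 2π·f = 2π·1580 = 9927 rad/s.
Step 2 — Component impedances:
  R: Z = R = 470 Ω
  C: Z = 1/(jωC) = -j/(ω·C) = 0 - j1.222 Ω
Step 3 — Series combination: Z_total = R + C = 470 - j1.222 Ω = 470∠-0.1° Ω.
Step 4 — Power factor: PF = cos(φ) = Re(Z)/|Z| = 470/470 = 1.
Step 5 — Type: Im(Z) = -1.222 ⇒ leading (phase φ = -0.1°).

PF = 1 (leading, φ = -0.1°)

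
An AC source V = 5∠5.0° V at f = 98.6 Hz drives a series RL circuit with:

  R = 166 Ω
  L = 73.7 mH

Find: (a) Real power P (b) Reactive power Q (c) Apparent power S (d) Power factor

Step 1 — Angular frequency: ω = 2π·f = 2π·98.6 = 619.5 rad/s.
Step 2 — Component impedances:
  R: Z = R = 166 Ω
  L: Z = jωL = j·619.5·0.0737 = 0 + j45.66 Ω
Step 3 — Series combination: Z_total = R + L = 166 + j45.66 Ω = 172.2∠15.4° Ω.
Step 4 — Source phasor: V = 5∠5.0° V = 4.981 + j0.4358 V.
Step 5 — Current: I = V / Z = 0.02857 - j0.005232 A = 0.02904∠-10.4° A.
Step 6 — Complex power: S = V·I* = 0.14 + j0.03851 VA.
Step 7 — Real power: P = Re(S) = 0.14 W.
Step 8 — Reactive power: Q = Im(S) = 0.03851 VAR.
Step 9 — Apparent power: |S| = 0.1452 VA.
Step 10 — Power factor: PF = P/|S| = 0.9642 (lagging).

(a) P = 0.14 W  (b) Q = 0.03851 VAR  (c) S = 0.1452 VA  (d) PF = 0.9642 (lagging)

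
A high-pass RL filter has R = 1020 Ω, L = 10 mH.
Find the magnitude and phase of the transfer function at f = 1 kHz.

Step 1 — Angular frequency: ω = 2π·1000 = 6283 rad/s.
Step 2 — Transfer function: H(jω) = jωL/(R + jωL).
Step 3 — Numerator jωL = j·62.83; denominator R + jωL = 1020 + j62.83.
Step 4 — H = 0.00378 + j0.06137.
Step 5 — Magnitude: |H| = 0.06148 (-24.2 dB); phase: φ = 86.5°.

|H| = 0.06148 (-24.2 dB), φ = 86.5°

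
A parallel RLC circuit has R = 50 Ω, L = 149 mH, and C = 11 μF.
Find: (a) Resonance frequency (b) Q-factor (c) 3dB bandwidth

Step 1 — Resonance: ω₀ = 1/√(LC) = 1/√(0.149·1.1e-05) = 781.1 rad/s.
Step 2 — f₀ = ω₀/(2π) = 124.3 Hz.
Step 3 — Parallel Q: Q = R/(ω₀L) = 50/(781.1·0.149) = 0.4296.
Step 4 — Bandwidth: Δω = ω₀/Q = 1818 rad/s; BW = Δω/(2π) = 289.4 Hz.

(a) f₀ = 124.3 Hz  (b) Q = 0.4296  (c) BW = 289.4 Hz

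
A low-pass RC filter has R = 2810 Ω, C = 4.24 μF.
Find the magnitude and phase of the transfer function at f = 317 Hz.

Step 1 — Angular frequency: ω = 2π·317 = 1992 rad/s.
Step 2 — Transfer function: H(jω) = 1/(1 + jωRC).
Step 3 — Denominator: 1 + jωRC = 1 + j·1992·2810·4.24e-06 = 1 + j23.73.
Step 4 — H = 0.001773 - j0.04206.
Step 5 — Magnitude: |H| = 0.0421 (-27.5 dB); phase: φ = -87.6°.

|H| = 0.0421 (-27.5 dB), φ = -87.6°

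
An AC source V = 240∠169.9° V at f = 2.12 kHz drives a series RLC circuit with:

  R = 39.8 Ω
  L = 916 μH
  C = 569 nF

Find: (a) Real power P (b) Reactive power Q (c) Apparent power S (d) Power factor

Step 1 — Angular frequency: ω = 2π·f = 2π·2120 = 1.332e+04 rad/s.
Step 2 — Component impedances:
  R: Z = R = 39.8 Ω
  L: Z = jωL = j·1.332e+04·0.000916 = 0 + j12.2 Ω
  C: Z = 1/(jωC) = -j/(ω·C) = 0 - j131.9 Ω
Step 3 — Series combination: Z_total = R + L + C = 39.8 - j119.7 Ω = 126.2∠-71.6° Ω.
Step 4 — Source phasor: V = 240∠169.9° V = -236.3 + j42.09 V.
Step 5 — Current: I = V / Z = -0.9072 - j1.672 A = 1.902∠-118.5° A.
Step 6 — Complex power: S = V·I* = 144 - j433.2 VA.
Step 7 — Real power: P = Re(S) = 144 W.
Step 8 — Reactive power: Q = Im(S) = -433.2 VAR.
Step 9 — Apparent power: |S| = 456.5 VA.
Step 10 — Power factor: PF = P/|S| = 0.3154 (leading).

(a) P = 144 W  (b) Q = -433.2 VAR  (c) S = 456.5 VA  (d) PF = 0.3154 (leading)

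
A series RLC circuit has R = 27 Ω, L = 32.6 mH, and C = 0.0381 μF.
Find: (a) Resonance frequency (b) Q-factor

Step 1 — Resonance condition Im(Z)=0 gives ω₀ = 1/√(LC).
Step 2 — ω₀ = 1/√(0.0326·3.81e-08) = 2.837e+04 rad/s.
Step 3 — f₀ = ω₀/(2π) = 4516 Hz.
Step 4 — Series Q: Q = ω₀L/R = 2.837e+04·0.0326/27 = 34.26.

(a) f₀ = 4516 Hz  (b) Q = 34.26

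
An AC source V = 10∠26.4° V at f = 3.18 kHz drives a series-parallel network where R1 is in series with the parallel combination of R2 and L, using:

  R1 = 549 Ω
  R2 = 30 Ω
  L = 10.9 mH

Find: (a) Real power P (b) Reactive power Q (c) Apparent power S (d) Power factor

Step 1 — Angular frequency: ω = 2π·f = 2π·3180 = 1.998e+04 rad/s.
Step 2 — Component impedances:
  R1: Z = R = 549 Ω
  R2: Z = R = 30 Ω
  L: Z = jωL = j·1.998e+04·0.0109 = 0 + j217.8 Ω
Step 3 — Parallel branch: R2 || L = 1/(1/R2 + 1/L) = 29.44 + j4.056 Ω.
Step 4 — Series with R1: Z_total = R1 + (R2 || L) = 578.4 + j4.056 Ω = 578.5∠0.4° Ω.
Step 5 — Source phasor: V = 10∠26.4° V = 8.957 + j4.446 V.
Step 6 — Current: I = V / Z = 0.01554 + j0.007578 A = 0.01729∠26.0° A.
Step 7 — Complex power: S = V·I* = 0.1729 + j0.001212 VA.
Step 8 — Real power: P = Re(S) = 0.1729 W.
Step 9 — Reactive power: Q = Im(S) = 0.001212 VAR.
Step 10 — Apparent power: |S| = 0.1729 VA.
Step 11 — Power factor: PF = P/|S| = 1 (lagging).

(a) P = 0.1729 W  (b) Q = 0.001212 VAR  (c) S = 0.1729 VA  (d) PF = 1 (lagging)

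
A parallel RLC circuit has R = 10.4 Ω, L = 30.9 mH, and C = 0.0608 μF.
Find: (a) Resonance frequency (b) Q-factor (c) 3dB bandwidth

Step 1 — Resonance: ω₀ = 1/√(LC) = 1/√(0.0309·6.08e-08) = 2.307e+04 rad/s.
Step 2 — f₀ = ω₀/(2π) = 3672 Hz.
Step 3 — Parallel Q: Q = R/(ω₀L) = 10.4/(2.307e+04·0.0309) = 0.01459.
Step 4 — Bandwidth: Δω = ω₀/Q = 1.581e+06 rad/s; BW = Δω/(2π) = 2.517e+05 Hz.

(a) f₀ = 3672 Hz  (b) Q = 0.01459  (c) BW = 2.517e+05 Hz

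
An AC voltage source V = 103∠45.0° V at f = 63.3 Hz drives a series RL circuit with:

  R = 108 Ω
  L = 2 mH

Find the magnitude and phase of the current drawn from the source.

Step 1 — Angular frequency: ω = 2π·f = 2π·63.3 = 397.7 rad/s.
Step 2 — Component impedances:
  R: Z = R = 108 Ω
  L: Z = jωL = j·397.7·0.002 = 0 + j0.7955 Ω
Step 3 — Series combination: Z_total = R + L = 108 + j0.7955 Ω = 108∠0.4° Ω.
Step 4 — Source phasor: V = 103∠45.0° V = 72.83 + j72.83 V.
Step 5 — Ohm's law: I = V / Z_total = (72.83 + j72.83) / (108 + j0.7955) = 0.6793 + j0.6694 A.
Step 6 — Convert to polar: |I| = 0.9537 A, ∠I = 44.6°.

I = 0.9537∠44.6° A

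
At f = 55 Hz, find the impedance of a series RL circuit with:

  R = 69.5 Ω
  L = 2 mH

Step 1 — Angular frequency: ω = 2π·f = 2π·55 = 345.6 rad/s.
Step 2 — Component impedances:
  R: Z = R = 69.5 Ω
  L: Z = jωL = j·345.6·0.002 = 0 + j0.6912 Ω
Step 3 — Series combination: Z_total = R + L = 69.5 + j0.6912 Ω = 69.5∠0.6° Ω.

Z = 69.5 + j0.6912 Ω = 69.5∠0.6° Ω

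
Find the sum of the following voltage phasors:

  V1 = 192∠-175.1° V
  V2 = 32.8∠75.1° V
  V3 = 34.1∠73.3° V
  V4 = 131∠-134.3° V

Step 1 — Convert each phasor to rectangular form:
  V1 = 192·(cos(-175.1°) + j·sin(-175.1°)) = -191.3 - j16.4 V
  V2 = 32.8·(cos(75.1°) + j·sin(75.1°)) = 8.434 + j31.7 V
  V3 = 34.1·(cos(73.3°) + j·sin(73.3°)) = 9.799 + j32.66 V
  V4 = 131·(cos(-134.3°) + j·sin(-134.3°)) = -91.49 - j93.76 V
Step 2 — Sum components: V_total = -264.6 - j45.8 V.
Step 3 — Convert to polar: |V_total| = 268.5 V, ∠V_total = -170.2°.

V_total = 268.5∠-170.2° V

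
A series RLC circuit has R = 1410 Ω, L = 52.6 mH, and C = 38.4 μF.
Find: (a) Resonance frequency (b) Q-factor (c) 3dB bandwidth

Step 1 — Resonance: ω₀ = 1/√(LC) = 1/√(0.0526·3.84e-05) = 703.6 rad/s.
Step 2 — f₀ = ω₀/(2π) = 112 Hz.
Step 3 — Series Q: Q = ω₀L/R = 703.6·0.0526/1410 = 0.02625.
Step 4 — Bandwidth: Δω = ω₀/Q = 2.681e+04 rad/s; BW = Δω/(2π) = 4266 Hz.

(a) f₀ = 112 Hz  (b) Q = 0.02625  (c) BW = 4266 Hz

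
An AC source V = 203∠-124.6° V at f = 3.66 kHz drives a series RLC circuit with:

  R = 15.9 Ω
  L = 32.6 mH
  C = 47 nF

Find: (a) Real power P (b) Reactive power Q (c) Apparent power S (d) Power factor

Step 1 — Angular frequency: ω = 2π·f = 2π·3660 = 2.3e+04 rad/s.
Step 2 — Component impedances:
  R: Z = R = 15.9 Ω
  L: Z = jωL = j·2.3e+04·0.0326 = 0 + j749.7 Ω
  C: Z = 1/(jωC) = -j/(ω·C) = 0 - j925.2 Ω
Step 3 — Series combination: Z_total = R + L + C = 15.9 - j175.5 Ω = 176.2∠-84.8° Ω.
Step 4 — Source phasor: V = 203∠-124.6° V = -115.3 - j167.1 V.
Step 5 — Current: I = V / Z = 0.8852 - j0.7369 A = 1.152∠-39.8° A.
Step 6 — Complex power: S = V·I* = 21.09 - j232.9 VA.
Step 7 — Real power: P = Re(S) = 21.09 W.
Step 8 — Reactive power: Q = Im(S) = -232.9 VAR.
Step 9 — Apparent power: |S| = 233.8 VA.
Step 10 — Power factor: PF = P/|S| = 0.09021 (leading).

(a) P = 21.09 W  (b) Q = -232.9 VAR  (c) S = 233.8 VA  (d) PF = 0.09021 (leading)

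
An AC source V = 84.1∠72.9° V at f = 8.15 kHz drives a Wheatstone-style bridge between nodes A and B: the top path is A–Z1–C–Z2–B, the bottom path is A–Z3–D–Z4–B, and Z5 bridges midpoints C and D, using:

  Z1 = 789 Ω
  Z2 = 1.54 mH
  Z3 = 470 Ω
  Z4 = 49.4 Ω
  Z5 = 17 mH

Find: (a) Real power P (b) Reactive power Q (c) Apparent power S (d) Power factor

Step 1 — Angular frequency: ω = 2π·f = 2π·8150 = 5.121e+04 rad/s.
Step 2 — Component impedances:
  Z1: Z = R = 789 Ω
  Z2: Z = jωL = j·5.121e+04·0.00154 = 0 + j78.86 Ω
  Z3: Z = R = 470 Ω
  Z4: Z = R = 49.4 Ω
  Z5: Z = jωL = j·5.121e+04·0.017 = 0 + j870.5 Ω
Step 3 — Bridge requires nodal analysis (the Z5 bridge couples midpoints C and D, so the two paths cannot be reduced to a simple series/parallel combination). Setting node B to ground and injecting 1 A at node A, the 3-node admittance system at A, C, D solves to V_A = Z_AB = 315.7 + j12.36 Ω = 316∠2.2° Ω.
Step 4 — Source phasor: V = 84.1∠72.9° V = 24.73 + j80.38 V.
Step 5 — Current: I = V / Z = 0.08815 + j0.2511 A = 0.2662∠70.7° A.
Step 6 — Complex power: S = V·I* = 22.37 + j0.8752 VA.
Step 7 — Real power: P = Re(S) = 22.37 W.
Step 8 — Reactive power: Q = Im(S) = 0.8752 VAR.
Step 9 — Apparent power: |S| = 22.38 VA.
Step 10 — Power factor: PF = P/|S| = 0.9992 (lagging).

(a) P = 22.37 W  (b) Q = 0.8752 VAR  (c) S = 22.38 VA  (d) PF = 0.9992 (lagging)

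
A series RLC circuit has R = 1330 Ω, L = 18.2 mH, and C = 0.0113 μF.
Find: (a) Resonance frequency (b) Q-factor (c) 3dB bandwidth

Step 1 — Resonance: ω₀ = 1/√(LC) = 1/√(0.0182·1.13e-08) = 6.973e+04 rad/s.
Step 2 — f₀ = ω₀/(2π) = 1.11e+04 Hz.
Step 3 — Series Q: Q = ω₀L/R = 6.973e+04·0.0182/1330 = 0.9542.
Step 4 — Bandwidth: Δω = ω₀/Q = 7.308e+04 rad/s; BW = Δω/(2π) = 1.163e+04 Hz.

(a) f₀ = 1.11e+04 Hz  (b) Q = 0.9542  (c) BW = 1.163e+04 Hz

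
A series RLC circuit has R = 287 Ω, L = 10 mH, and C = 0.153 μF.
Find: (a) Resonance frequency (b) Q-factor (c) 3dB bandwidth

Step 1 — Resonance condition Im(Z)=0 gives ω₀ = 1/√(LC).
Step 2 — ω₀ = 1/√(0.01·1.53e-07) = 2.557e+04 rad/s.
Step 3 — f₀ = ω₀/(2π) = 4069 Hz.
Step 4 — Series Q: Q = ω₀L/R = 2.557e+04·0.01/287 = 0.8908.
Step 5 — 3dB bandwidth: Δω = ω₀/Q = 2.87e+04 rad/s; BW = Δω/(2π) = 4568 Hz.

(a) f₀ = 4069 Hz  (b) Q = 0.8908  (c) BW = 4568 Hz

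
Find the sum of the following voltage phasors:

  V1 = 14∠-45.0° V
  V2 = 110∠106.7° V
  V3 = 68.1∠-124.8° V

Step 1 — Convert each phasor to rectangular form:
  V1 = 14·(cos(-45.0°) + j·sin(-45.0°)) = 9.899 - j9.899 V
  V2 = 110·(cos(106.7°) + j·sin(106.7°)) = -31.61 + j105.4 V
  V3 = 68.1·(cos(-124.8°) + j·sin(-124.8°)) = -38.87 - j55.92 V
Step 2 — Sum components: V_total = -60.58 + j39.54 V.
Step 3 — Convert to polar: |V_total| = 72.34 V, ∠V_total = 146.9°.

V_total = 72.34∠146.9° V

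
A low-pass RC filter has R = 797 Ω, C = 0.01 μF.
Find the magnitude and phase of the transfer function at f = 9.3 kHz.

Step 1 — Angular frequency: ω = 2π·9300 = 5.843e+04 rad/s.
Step 2 — Transfer function: H(jω) = 1/(1 + jωRC).
Step 3 — Denominator: 1 + jωRC = 1 + j·5.843e+04·797·1e-08 = 1 + j0.4657.
Step 4 — H = 0.8218 - j0.3827.
Step 5 — Magnitude: |H| = 0.9065 (-0.9 dB); phase: φ = -25.0°.

|H| = 0.9065 (-0.9 dB), φ = -25.0°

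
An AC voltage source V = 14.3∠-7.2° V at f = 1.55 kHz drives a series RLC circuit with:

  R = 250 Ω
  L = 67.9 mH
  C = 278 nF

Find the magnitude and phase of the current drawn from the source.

Step 1 — Angular frequency: ω = 2π·f = 2π·1550 = 9739 rad/s.
Step 2 — Component impedances:
  R: Z = R = 250 Ω
  L: Z = jωL = j·9739·0.0679 = 0 + j661.3 Ω
  C: Z = 1/(jωC) = -j/(ω·C) = 0 - j369.4 Ω
Step 3 — Series combination: Z_total = R + L + C = 250 + j291.9 Ω = 384.3∠49.4° Ω.
Step 4 — Source phasor: V = 14.3∠-7.2° V = 14.19 - j1.792 V.
Step 5 — Ohm's law: I = V / Z_total = (14.19 - j1.792) / (250 + j291.9) = 0.02047 - j0.03107 A.
Step 6 — Convert to polar: |I| = 0.03721 A, ∠I = -56.6°.

I = 0.03721∠-56.6° A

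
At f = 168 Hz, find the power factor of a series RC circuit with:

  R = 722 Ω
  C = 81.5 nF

Step 1 — Angular frequency: ω = 2π·f = 2π·168 = 1056 rad/s.
Step 2 — Component impedances:
  R: Z = R = 722 Ω
  C: Z = 1/(jωC) = -j/(ω·C) = 0 - j1.162e+04 Ω
Step 3 — Series combination: Z_total = R + C = 722 - j1.162e+04 Ω = 1.165e+04∠-86.4° Ω.
Step 4 — Power factor: PF = cos(φ) = Re(Z)/|Z| = 722/11646.3 = 0.06199.
Step 5 — Type: Im(Z) = -1.162e+04 ⇒ leading (phase φ = -86.4°).

PF = 0.06199 (leading, φ = -86.4°)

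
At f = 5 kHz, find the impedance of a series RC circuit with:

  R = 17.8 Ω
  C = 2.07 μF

Step 1 — Angular frequency: ω = 2π·f = 2π·5000 = 3.142e+04 rad/s.
Step 2 — Component impedances:
  R: Z = R = 17.8 Ω
  C: Z = 1/(jωC) = -j/(ω·C) = 0 - j15.38 Ω
Step 3 — Series combination: Z_total = R + C = 17.8 - j15.38 Ω = 23.52∠-40.8° Ω.

Z = 17.8 - j15.38 Ω = 23.52∠-40.8° Ω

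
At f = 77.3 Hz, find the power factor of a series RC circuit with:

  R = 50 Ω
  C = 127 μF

Step 1 — Angular frequency: ω = 2π·f = 2π·77.3 = 485.7 rad/s.
Step 2 — Component impedances:
  R: Z = R = 50 Ω
  C: Z = 1/(jωC) = -j/(ω·C) = 0 - j16.21 Ω
Step 3 — Series combination: Z_total = R + C = 50 - j16.21 Ω = 52.56∠-18.0° Ω.
Step 4 — Power factor: PF = cos(φ) = Re(Z)/|Z| = 50/52.563 = 0.9512.
Step 5 — Type: Im(Z) = -16.21 ⇒ leading (phase φ = -18.0°).

PF = 0.9512 (leading, φ = -18.0°)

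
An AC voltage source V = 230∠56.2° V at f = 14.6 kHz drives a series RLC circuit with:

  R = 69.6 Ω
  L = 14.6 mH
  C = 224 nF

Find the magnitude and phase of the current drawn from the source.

Step 1 — Angular frequency: ω = 2π·f = 2π·1.46e+04 = 9.173e+04 rad/s.
Step 2 — Component impedances:
  R: Z = R = 69.6 Ω
  L: Z = jωL = j·9.173e+04·0.0146 = 0 + j1339 Ω
  C: Z = 1/(jωC) = -j/(ω·C) = 0 - j48.67 Ω
Step 3 — Series combination: Z_total = R + L + C = 69.6 + j1291 Ω = 1293∠86.9° Ω.
Step 4 — Source phasor: V = 230∠56.2° V = 127.9 + j191.1 V.
Step 5 — Ohm's law: I = V / Z_total = (127.9 + j191.1) / (69.6 + j1291) = 0.153 - j0.09088 A.
Step 6 — Convert to polar: |I| = 0.1779 A, ∠I = -30.7°.

I = 0.1779∠-30.7° A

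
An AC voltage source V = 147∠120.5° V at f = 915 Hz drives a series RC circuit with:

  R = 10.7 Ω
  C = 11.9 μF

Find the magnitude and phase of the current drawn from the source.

Step 1 — Angular frequency: ω = 2π·f = 2π·915 = 5749 rad/s.
Step 2 — Component impedances:
  R: Z = R = 10.7 Ω
  C: Z = 1/(jωC) = -j/(ω·C) = 0 - j14.62 Ω
Step 3 — Series combination: Z_total = R + C = 10.7 - j14.62 Ω = 18.11∠-53.8° Ω.
Step 4 — Source phasor: V = 147∠120.5° V = -74.61 + j126.7 V.
Step 5 — Ohm's law: I = V / Z_total = (-74.61 + j126.7) / (10.7 - j14.62) = -8.075 + j0.8067 A.
Step 6 — Convert to polar: |I| = 8.115 A, ∠I = 174.3°.

I = 8.115∠174.3° A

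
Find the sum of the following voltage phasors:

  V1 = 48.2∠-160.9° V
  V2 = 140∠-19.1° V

Step 1 — Convert each phasor to rectangular form:
  V1 = 48.2·(cos(-160.9°) + j·sin(-160.9°)) = -45.55 - j15.77 V
  V2 = 140·(cos(-19.1°) + j·sin(-19.1°)) = 132.3 - j45.81 V
Step 2 — Sum components: V_total = 86.75 - j61.58 V.
Step 3 — Convert to polar: |V_total| = 106.4 V, ∠V_total = -35.4°.

V_total = 106.4∠-35.4° V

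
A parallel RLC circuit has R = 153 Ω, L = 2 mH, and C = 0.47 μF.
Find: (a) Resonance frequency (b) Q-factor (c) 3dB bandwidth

Step 1 — Resonance: ω₀ = 1/√(LC) = 1/√(0.002·4.7e-07) = 3.262e+04 rad/s.
Step 2 — f₀ = ω₀/(2π) = 5191 Hz.
Step 3 — Parallel Q: Q = R/(ω₀L) = 153/(3.262e+04·0.002) = 2.345.
Step 4 — Bandwidth: Δω = ω₀/Q = 1.391e+04 rad/s; BW = Δω/(2π) = 2213 Hz.

(a) f₀ = 5191 Hz  (b) Q = 2.345  (c) BW = 2213 Hz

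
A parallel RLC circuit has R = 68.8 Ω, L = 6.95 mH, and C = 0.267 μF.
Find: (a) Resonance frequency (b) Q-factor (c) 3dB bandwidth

Step 1 — Resonance: ω₀ = 1/√(LC) = 1/√(0.00695·2.67e-07) = 2.321e+04 rad/s.
Step 2 — f₀ = ω₀/(2π) = 3695 Hz.
Step 3 — Parallel Q: Q = R/(ω₀L) = 68.8/(2.321e+04·0.00695) = 0.4264.
Step 4 — Bandwidth: Δω = ω₀/Q = 5.444e+04 rad/s; BW = Δω/(2π) = 8664 Hz.

(a) f₀ = 3695 Hz  (b) Q = 0.4264  (c) BW = 8664 Hz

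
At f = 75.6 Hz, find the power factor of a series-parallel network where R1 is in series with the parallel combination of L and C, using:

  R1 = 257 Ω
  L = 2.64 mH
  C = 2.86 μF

Step 1 — Angular frequency: ω = 2π·f = 2π·75.6 = 475 rad/s.
Step 2 — Component impedances:
  R1: Z = R = 257 Ω
  L: Z = jωL = j·475·0.00264 = 0 + j1.254 Ω
  C: Z = 1/(jωC) = -j/(ω·C) = 0 - j736.1 Ω
Step 3 — Parallel branch: L || C = 1/(1/L + 1/C) = 0 + j1.256 Ω.
Step 4 — Series with R1: Z_total = R1 + (L || C) = 257 + j1.256 Ω = 257∠0.3° Ω.
Step 5 — Power factor: PF = cos(φ) = Re(Z)/|Z| = 257/257 = 1.
Step 6 — Type: Im(Z) = 1.256 ⇒ lagging (phase φ = 0.3°).

PF = 1 (lagging, φ = 0.3°)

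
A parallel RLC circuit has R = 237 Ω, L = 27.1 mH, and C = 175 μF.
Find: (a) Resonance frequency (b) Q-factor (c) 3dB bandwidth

Step 1 — Resonance: ω₀ = 1/√(LC) = 1/√(0.0271·0.000175) = 459.2 rad/s.
Step 2 — f₀ = ω₀/(2π) = 73.08 Hz.
Step 3 — Parallel Q: Q = R/(ω₀L) = 237/(459.2·0.0271) = 19.05.
Step 4 — Bandwidth: Δω = ω₀/Q = 24.11 rad/s; BW = Δω/(2π) = 3.837 Hz.

(a) f₀ = 73.08 Hz  (b) Q = 19.05  (c) BW = 3.837 Hz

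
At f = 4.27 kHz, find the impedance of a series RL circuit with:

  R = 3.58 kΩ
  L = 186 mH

Step 1 — Angular frequency: ω = 2π·f = 2π·4270 = 2.683e+04 rad/s.
Step 2 — Component impedances:
  R: Z = R = 3580 Ω
  L: Z = jωL = j·2.683e+04·0.186 = 0 + j4990 Ω
Step 3 — Series combination: Z_total = R + L = 3580 + j4990 Ω = 6142∠54.3° Ω.

Z = 3580 + j4990 Ω = 6142∠54.3° Ω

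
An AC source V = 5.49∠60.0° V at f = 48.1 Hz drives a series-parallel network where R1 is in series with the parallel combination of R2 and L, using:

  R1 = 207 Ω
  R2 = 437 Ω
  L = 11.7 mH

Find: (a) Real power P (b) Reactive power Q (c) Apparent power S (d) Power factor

Step 1 — Angular frequency: ω = 2π·f = 2π·48.1 = 302.2 rad/s.
Step 2 — Component impedances:
  R1: Z = R = 207 Ω
  R2: Z = R = 437 Ω
  L: Z = jωL = j·302.2·0.0117 = 0 + j3.536 Ω
Step 3 — Parallel branch: R2 || L = 1/(1/R2 + 1/L) = 0.02861 + j3.536 Ω.
Step 4 — Series with R1: Z_total = R1 + (R2 || L) = 207 + j3.536 Ω = 207.1∠1.0° Ω.
Step 5 — Source phasor: V = 5.49∠60.0° V = 2.745 + j4.754 V.
Step 6 — Current: I = V / Z = 0.01365 + j0.02273 A = 0.02651∠59.0° A.
Step 7 — Complex power: S = V·I* = 0.1455 + j0.002486 VA.
Step 8 — Real power: P = Re(S) = 0.1455 W.
Step 9 — Reactive power: Q = Im(S) = 0.002486 VAR.
Step 10 — Apparent power: |S| = 0.1456 VA.
Step 11 — Power factor: PF = P/|S| = 0.9999 (lagging).

(a) P = 0.1455 W  (b) Q = 0.002486 VAR  (c) S = 0.1456 VA  (d) PF = 0.9999 (lagging)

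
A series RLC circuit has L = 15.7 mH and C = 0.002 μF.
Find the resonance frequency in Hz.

Step 1 — Resonance condition Im(Z)=0 gives ω₀ = 1/√(LC).
Step 2 — ω₀ = 1/√(0.0157·2e-09) = 1.785e+05 rad/s.
Step 3 — f₀ = ω₀/(2π) = 2.84e+04 Hz.

f₀ = 2.84e+04 Hz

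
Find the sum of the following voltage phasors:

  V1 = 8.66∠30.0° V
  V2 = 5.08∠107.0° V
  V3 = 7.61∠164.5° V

Step 1 — Convert each phasor to rectangular form:
  V1 = 8.66·(cos(30.0°) + j·sin(30.0°)) = 7.5 + j4.33 V
  V2 = 5.08·(cos(107.0°) + j·sin(107.0°)) = -1.485 + j4.858 V
  V3 = 7.61·(cos(164.5°) + j·sin(164.5°)) = -7.333 + j2.034 V
Step 2 — Sum components: V_total = -1.319 + j11.22 V.
Step 3 — Convert to polar: |V_total| = 11.3 V, ∠V_total = 96.7°.

V_total = 11.3∠96.7° V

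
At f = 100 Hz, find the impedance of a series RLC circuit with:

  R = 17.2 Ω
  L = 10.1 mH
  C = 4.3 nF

Step 1 — Angular frequency: ω = 2π·f = 2π·100 = 628.3 rad/s.
Step 2 — Component impedances:
  R: Z = R = 17.2 Ω
  L: Z = jωL = j·628.3·0.0101 = 0 + j6.346 Ω
  C: Z = 1/(jωC) = -j/(ω·C) = 0 - j3.701e+05 Ω
Step 3 — Series combination: Z_total = R + L + C = 17.2 - j3.701e+05 Ω = 3.701e+05∠-90.0° Ω.

Z = 17.2 - j3.701e+05 Ω = 3.701e+05∠-90.0° Ω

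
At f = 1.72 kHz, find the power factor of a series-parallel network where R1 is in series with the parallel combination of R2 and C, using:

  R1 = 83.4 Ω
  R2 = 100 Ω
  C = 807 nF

Step 1 — Angular frequency: ω = 2π·f = 2π·1720 = 1.081e+04 rad/s.
Step 2 — Component impedances:
  R1: Z = R = 83.4 Ω
  R2: Z = R = 100 Ω
  C: Z = 1/(jωC) = -j/(ω·C) = 0 - j114.7 Ω
Step 3 — Parallel branch: R2 || C = 1/(1/R2 + 1/C) = 56.8 - j49.54 Ω.
Step 4 — Series with R1: Z_total = R1 + (R2 || C) = 140.2 - j49.54 Ω = 148.7∠-19.5° Ω.
Step 5 — Power factor: PF = cos(φ) = Re(Z)/|Z| = 140.2/148.69 = 0.9429.
Step 6 — Type: Im(Z) = -49.54 ⇒ leading (phase φ = -19.5°).

PF = 0.9429 (leading, φ = -19.5°)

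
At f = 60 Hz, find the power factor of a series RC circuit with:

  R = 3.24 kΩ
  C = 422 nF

Step 1 — Angular frequency: ω = 2π·f = 2π·60 = 377 rad/s.
Step 2 — Component impedances:
  R: Z = R = 3240 Ω
  C: Z = 1/(jωC) = -j/(ω·C) = 0 - j6286 Ω
Step 3 — Series combination: Z_total = R + C = 3240 - j6286 Ω = 7072∠-62.7° Ω.
Step 4 — Power factor: PF = cos(φ) = Re(Z)/|Z| = 3240/7071.6 = 0.4582.
Step 5 — Type: Im(Z) = -6286 ⇒ leading (phase φ = -62.7°).

PF = 0.4582 (leading, φ = -62.7°)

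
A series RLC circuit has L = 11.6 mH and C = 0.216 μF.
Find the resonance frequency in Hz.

Step 1 — Resonance condition Im(Z)=0 gives ω₀ = 1/√(LC).
Step 2 — ω₀ = 1/√(0.0116·2.16e-07) = 1.998e+04 rad/s.
Step 3 — f₀ = ω₀/(2π) = 3180 Hz.

f₀ = 3180 Hz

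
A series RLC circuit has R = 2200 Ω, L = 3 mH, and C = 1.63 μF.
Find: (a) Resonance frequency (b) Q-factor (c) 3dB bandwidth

Step 1 — Resonance: ω₀ = 1/√(LC) = 1/√(0.003·1.63e-06) = 1.43e+04 rad/s.
Step 2 — f₀ = ω₀/(2π) = 2276 Hz.
Step 3 — Series Q: Q = ω₀L/R = 1.43e+04·0.003/2200 = 0.0195.
Step 4 — Bandwidth: Δω = ω₀/Q = 7.333e+05 rad/s; BW = Δω/(2π) = 1.167e+05 Hz.

(a) f₀ = 2276 Hz  (b) Q = 0.0195  (c) BW = 1.167e+05 Hz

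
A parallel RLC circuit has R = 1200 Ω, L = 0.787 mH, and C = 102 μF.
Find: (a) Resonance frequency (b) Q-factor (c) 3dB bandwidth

Step 1 — Resonance: ω₀ = 1/√(LC) = 1/√(0.000787·0.000102) = 3529 rad/s.
Step 2 — f₀ = ω₀/(2π) = 561.7 Hz.
Step 3 — Parallel Q: Q = R/(ω₀L) = 1200/(3529·0.000787) = 432.
Step 4 — Bandwidth: Δω = ω₀/Q = 8.17 rad/s; BW = Δω/(2π) = 1.3 Hz.

(a) f₀ = 561.7 Hz  (b) Q = 432  (c) BW = 1.3 Hz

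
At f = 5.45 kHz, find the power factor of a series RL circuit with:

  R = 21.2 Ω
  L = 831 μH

Step 1 — Angular frequency: ω = 2π·f = 2π·5450 = 3.424e+04 rad/s.
Step 2 — Component impedances:
  R: Z = R = 21.2 Ω
  L: Z = jωL = j·3.424e+04·0.000831 = 0 + j28.46 Ω
Step 3 — Series combination: Z_total = R + L = 21.2 + j28.46 Ω = 35.49∠53.3° Ω.
Step 4 — Power factor: PF = cos(φ) = Re(Z)/|Z| = 21.2/35.49 = 0.5974.
Step 5 — Type: Im(Z) = 28.46 ⇒ lagging (phase φ = 53.3°).

PF = 0.5974 (lagging, φ = 53.3°)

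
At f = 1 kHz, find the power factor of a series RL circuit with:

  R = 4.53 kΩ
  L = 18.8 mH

Step 1 — Angular frequency: ω = 2π·f = 2π·1000 = 6283 rad/s.
Step 2 — Component impedances:
  R: Z = R = 4530 Ω
  L: Z = jωL = j·6283·0.0188 = 0 + j118.1 Ω
Step 3 — Series combination: Z_total = R + L = 4530 + j118.1 Ω = 4532∠1.5° Ω.
Step 4 — Power factor: PF = cos(φ) = Re(Z)/|Z| = 4530/4531.5 = 0.9997.
Step 5 — Type: Im(Z) = 118.1 ⇒ lagging (phase φ = 1.5°).

PF = 0.9997 (lagging, φ = 1.5°)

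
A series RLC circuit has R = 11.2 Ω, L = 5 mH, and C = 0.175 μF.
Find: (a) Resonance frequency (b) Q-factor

Step 1 — Resonance condition Im(Z)=0 gives ω₀ = 1/√(LC).
Step 2 — ω₀ = 1/√(0.005·1.75e-07) = 3.381e+04 rad/s.
Step 3 — f₀ = ω₀/(2π) = 5380 Hz.
Step 4 — Series Q: Q = ω₀L/R = 3.381e+04·0.005/11.2 = 15.09.

(a) f₀ = 5380 Hz  (b) Q = 15.09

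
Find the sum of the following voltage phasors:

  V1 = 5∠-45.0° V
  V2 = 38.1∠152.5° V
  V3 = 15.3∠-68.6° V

Step 1 — Convert each phasor to rectangular form:
  V1 = 5·(cos(-45.0°) + j·sin(-45.0°)) = 3.536 - j3.536 V
  V2 = 38.1·(cos(152.5°) + j·sin(152.5°)) = -33.8 + j17.59 V
  V3 = 15.3·(cos(-68.6°) + j·sin(-68.6°)) = 5.583 - j14.25 V
Step 2 — Sum components: V_total = -24.68 - j0.1881 V.
Step 3 — Convert to polar: |V_total| = 24.68 V, ∠V_total = -179.6°.

V_total = 24.68∠-179.6° V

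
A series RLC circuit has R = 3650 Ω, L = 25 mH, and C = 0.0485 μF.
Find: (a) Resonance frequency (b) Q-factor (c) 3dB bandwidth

Step 1 — Resonance: ω₀ = 1/√(LC) = 1/√(0.025·4.85e-08) = 2.872e+04 rad/s.
Step 2 — f₀ = ω₀/(2π) = 4571 Hz.
Step 3 — Series Q: Q = ω₀L/R = 2.872e+04·0.025/3650 = 0.1967.
Step 4 — Bandwidth: Δω = ω₀/Q = 1.46e+05 rad/s; BW = Δω/(2π) = 2.324e+04 Hz.

(a) f₀ = 4571 Hz  (b) Q = 0.1967  (c) BW = 2.324e+04 Hz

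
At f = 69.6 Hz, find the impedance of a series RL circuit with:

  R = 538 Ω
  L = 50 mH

Step 1 — Angular frequency: ω = 2π·f = 2π·69.6 = 437.3 rad/s.
Step 2 — Component impedances:
  R: Z = R = 538 Ω
  L: Z = jωL = j·437.3·0.05 = 0 + j21.87 Ω
Step 3 — Series combination: Z_total = R + L = 538 + j21.87 Ω = 538.4∠2.3° Ω.

Z = 538 + j21.87 Ω = 538.4∠2.3° Ω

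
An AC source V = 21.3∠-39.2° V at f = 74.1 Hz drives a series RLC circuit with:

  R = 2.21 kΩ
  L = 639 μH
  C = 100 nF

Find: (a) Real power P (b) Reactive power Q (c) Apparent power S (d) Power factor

Step 1 — Angular frequency: ω = 2π·f = 2π·74.1 = 465.6 rad/s.
Step 2 — Component impedances:
  R: Z = R = 2210 Ω
  L: Z = jωL = j·465.6·0.000639 = 0 + j0.2975 Ω
  C: Z = 1/(jωC) = -j/(ω·C) = 0 - j2.148e+04 Ω
Step 3 — Series combination: Z_total = R + L + C = 2210 - j2.148e+04 Ω = 2.159e+04∠-84.1° Ω.
Step 4 — Source phasor: V = 21.3∠-39.2° V = 16.51 - j13.46 V.
Step 5 — Current: I = V / Z = 0.0006985 + j0.0006966 A = 0.0009865∠44.9° A.
Step 6 — Complex power: S = V·I* = 0.002151 - j0.0209 VA.
Step 7 — Real power: P = Re(S) = 0.002151 W.
Step 8 — Reactive power: Q = Im(S) = -0.0209 VAR.
Step 9 — Apparent power: |S| = 0.02101 VA.
Step 10 — Power factor: PF = P/|S| = 0.1024 (leading).

(a) P = 0.002151 W  (b) Q = -0.0209 VAR  (c) S = 0.02101 VA  (d) PF = 0.1024 (leading)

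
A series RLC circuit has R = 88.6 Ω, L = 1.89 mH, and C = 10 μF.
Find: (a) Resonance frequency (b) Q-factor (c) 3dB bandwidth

Step 1 — Resonance: ω₀ = 1/√(LC) = 1/√(0.00189·1e-05) = 7274 rad/s.
Step 2 — f₀ = ω₀/(2π) = 1158 Hz.
Step 3 — Series Q: Q = ω₀L/R = 7274·0.00189/88.6 = 0.1552.
Step 4 — Bandwidth: Δω = ω₀/Q = 4.688e+04 rad/s; BW = Δω/(2π) = 7461 Hz.

(a) f₀ = 1158 Hz  (b) Q = 0.1552  (c) BW = 7461 Hz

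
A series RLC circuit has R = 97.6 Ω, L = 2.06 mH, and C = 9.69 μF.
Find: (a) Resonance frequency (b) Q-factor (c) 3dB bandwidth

Step 1 — Resonance: ω₀ = 1/√(LC) = 1/√(0.00206·9.69e-06) = 7078 rad/s.
Step 2 — f₀ = ω₀/(2π) = 1126 Hz.
Step 3 — Series Q: Q = ω₀L/R = 7078·0.00206/97.6 = 0.1494.
Step 4 — Bandwidth: Δω = ω₀/Q = 4.738e+04 rad/s; BW = Δω/(2π) = 7541 Hz.

(a) f₀ = 1126 Hz  (b) Q = 0.1494  (c) BW = 7541 Hz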